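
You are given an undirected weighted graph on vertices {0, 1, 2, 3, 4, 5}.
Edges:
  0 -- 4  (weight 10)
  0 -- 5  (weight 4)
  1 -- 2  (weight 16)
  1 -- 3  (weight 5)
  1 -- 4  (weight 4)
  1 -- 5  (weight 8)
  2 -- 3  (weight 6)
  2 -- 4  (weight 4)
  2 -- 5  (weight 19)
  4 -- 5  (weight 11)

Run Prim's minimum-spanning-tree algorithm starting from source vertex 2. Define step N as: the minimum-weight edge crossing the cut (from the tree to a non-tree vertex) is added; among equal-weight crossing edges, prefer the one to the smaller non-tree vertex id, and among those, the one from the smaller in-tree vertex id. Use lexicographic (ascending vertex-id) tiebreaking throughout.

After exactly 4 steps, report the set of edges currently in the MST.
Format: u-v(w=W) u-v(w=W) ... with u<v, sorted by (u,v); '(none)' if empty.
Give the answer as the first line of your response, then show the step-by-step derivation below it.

1-3(w=5) 1-4(w=4) 1-5(w=8) 2-4(w=4)

step 1: add edge 2-4 (w=4); MST = {2-4(w=4)}
step 2: add edge 1-4 (w=4); MST = {1-4(w=4) 2-4(w=4)}
step 3: add edge 1-3 (w=5); MST = {1-3(w=5) 1-4(w=4) 2-4(w=4)}
step 4: add edge 1-5 (w=8); MST = {1-3(w=5) 1-4(w=4) 1-5(w=8) 2-4(w=4)}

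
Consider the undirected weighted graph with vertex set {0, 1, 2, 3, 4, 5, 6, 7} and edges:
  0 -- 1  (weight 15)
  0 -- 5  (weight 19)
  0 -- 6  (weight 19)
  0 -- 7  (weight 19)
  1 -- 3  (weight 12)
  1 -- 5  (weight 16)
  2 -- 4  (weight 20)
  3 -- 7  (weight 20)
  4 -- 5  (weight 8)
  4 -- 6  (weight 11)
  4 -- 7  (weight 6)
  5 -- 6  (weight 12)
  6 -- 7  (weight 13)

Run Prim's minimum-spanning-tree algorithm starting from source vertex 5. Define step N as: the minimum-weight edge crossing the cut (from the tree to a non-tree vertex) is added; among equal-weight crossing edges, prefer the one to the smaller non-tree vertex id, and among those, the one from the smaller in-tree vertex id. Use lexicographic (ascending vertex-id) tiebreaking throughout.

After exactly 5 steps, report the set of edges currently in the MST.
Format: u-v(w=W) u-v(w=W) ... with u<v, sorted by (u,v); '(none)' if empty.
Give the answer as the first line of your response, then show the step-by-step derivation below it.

1-3(w=12) 1-5(w=16) 4-5(w=8) 4-6(w=11) 4-7(w=6)

step 1: add edge 4-5 (w=8); MST = {4-5(w=8)}
step 2: add edge 4-7 (w=6); MST = {4-5(w=8) 4-7(w=6)}
step 3: add edge 4-6 (w=11); MST = {4-5(w=8) 4-6(w=11) 4-7(w=6)}
step 4: add edge 1-5 (w=16); MST = {1-5(w=16) 4-5(w=8) 4-6(w=11) 4-7(w=6)}
step 5: add edge 1-3 (w=12); MST = {1-3(w=12) 1-5(w=16) 4-5(w=8) 4-6(w=11) 4-7(w=6)}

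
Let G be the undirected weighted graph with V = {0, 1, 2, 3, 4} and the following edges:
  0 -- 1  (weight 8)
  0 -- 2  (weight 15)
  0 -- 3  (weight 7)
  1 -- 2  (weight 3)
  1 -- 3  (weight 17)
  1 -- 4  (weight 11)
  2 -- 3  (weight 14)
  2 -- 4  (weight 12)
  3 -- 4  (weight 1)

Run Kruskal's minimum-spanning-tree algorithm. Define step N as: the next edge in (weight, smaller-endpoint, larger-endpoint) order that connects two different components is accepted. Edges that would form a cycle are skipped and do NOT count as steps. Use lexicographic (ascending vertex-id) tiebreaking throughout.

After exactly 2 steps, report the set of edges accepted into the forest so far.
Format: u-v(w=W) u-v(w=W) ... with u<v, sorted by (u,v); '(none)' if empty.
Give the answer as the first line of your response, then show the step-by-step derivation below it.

1-2(w=3) 3-4(w=1)

step 1: add edge 3-4 (w=1); MST = {3-4(w=1)}
step 2: add edge 1-2 (w=3); MST = {1-2(w=3) 3-4(w=1)}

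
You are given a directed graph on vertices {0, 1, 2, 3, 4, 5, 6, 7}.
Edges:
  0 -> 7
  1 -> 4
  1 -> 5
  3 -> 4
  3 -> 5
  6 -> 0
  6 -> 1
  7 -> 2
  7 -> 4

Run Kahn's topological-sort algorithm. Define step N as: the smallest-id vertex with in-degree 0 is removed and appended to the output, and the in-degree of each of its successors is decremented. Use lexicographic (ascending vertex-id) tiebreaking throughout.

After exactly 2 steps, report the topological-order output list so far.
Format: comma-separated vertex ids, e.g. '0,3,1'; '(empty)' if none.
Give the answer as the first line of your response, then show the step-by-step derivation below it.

3,6

step 1: output 3; order=[3]; indeg=(1,1,1,0,2,1,0,1)
step 2: output 6; order=[3,6]; indeg=(0,0,1,0,2,1,0,1)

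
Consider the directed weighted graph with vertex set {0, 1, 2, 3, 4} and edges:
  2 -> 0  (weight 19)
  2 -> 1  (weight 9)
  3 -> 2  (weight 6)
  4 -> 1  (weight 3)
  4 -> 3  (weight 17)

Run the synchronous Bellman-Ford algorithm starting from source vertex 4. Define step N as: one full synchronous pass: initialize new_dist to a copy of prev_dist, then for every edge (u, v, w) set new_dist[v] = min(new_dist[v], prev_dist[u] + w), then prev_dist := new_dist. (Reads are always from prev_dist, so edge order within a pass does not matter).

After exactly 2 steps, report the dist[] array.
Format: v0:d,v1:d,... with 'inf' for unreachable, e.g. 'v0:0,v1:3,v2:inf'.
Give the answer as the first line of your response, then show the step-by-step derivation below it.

v0:inf,v1:3,v2:23,v3:17,v4:0

step 1: dist = v0:inf,v1:3,v2:inf,v3:17,v4:0
step 2: dist = v0:inf,v1:3,v2:23,v3:17,v4:0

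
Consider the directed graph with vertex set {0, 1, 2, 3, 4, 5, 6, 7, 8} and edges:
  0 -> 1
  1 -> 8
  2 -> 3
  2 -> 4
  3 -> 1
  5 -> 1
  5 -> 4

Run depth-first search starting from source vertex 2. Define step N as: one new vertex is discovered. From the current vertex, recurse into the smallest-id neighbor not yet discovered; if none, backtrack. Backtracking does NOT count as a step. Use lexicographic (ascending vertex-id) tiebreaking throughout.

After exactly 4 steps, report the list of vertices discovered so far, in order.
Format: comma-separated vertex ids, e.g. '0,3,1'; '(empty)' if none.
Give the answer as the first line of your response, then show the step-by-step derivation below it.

2,3,1,8

step 1: discover 2; path=2; order=2
step 2: discover 3; path=2>3; order=2,3
step 3: discover 1; path=2>3>1; order=2,3,1
step 4: discover 8; path=2>3>1>8; order=2,3,1,8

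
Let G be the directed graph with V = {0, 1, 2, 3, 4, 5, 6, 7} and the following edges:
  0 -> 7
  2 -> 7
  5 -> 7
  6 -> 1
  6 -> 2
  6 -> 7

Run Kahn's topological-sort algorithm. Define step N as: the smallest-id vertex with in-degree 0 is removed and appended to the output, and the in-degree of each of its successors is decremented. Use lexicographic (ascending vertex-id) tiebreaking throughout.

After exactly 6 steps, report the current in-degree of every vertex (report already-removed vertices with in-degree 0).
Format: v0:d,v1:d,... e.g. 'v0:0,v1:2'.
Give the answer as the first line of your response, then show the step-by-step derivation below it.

v0:0,v1:0,v2:0,v3:0,v4:0,v5:0,v6:0,v7:1

step 1: output 0; order=[0]; indeg=(0,1,1,0,0,0,0,3)
step 2: output 3; order=[0,3]; indeg=(0,1,1,0,0,0,0,3)
step 3: output 4; order=[0,3,4]; indeg=(0,1,1,0,0,0,0,3)
step 4: output 5; order=[0,3,4,5]; indeg=(0,1,1,0,0,0,0,2)
step 5: output 6; order=[0,3,4,5,6]; indeg=(0,0,0,0,0,0,0,1)
step 6: output 1; order=[0,3,4,5,6,1]; indeg=(0,0,0,0,0,0,0,1)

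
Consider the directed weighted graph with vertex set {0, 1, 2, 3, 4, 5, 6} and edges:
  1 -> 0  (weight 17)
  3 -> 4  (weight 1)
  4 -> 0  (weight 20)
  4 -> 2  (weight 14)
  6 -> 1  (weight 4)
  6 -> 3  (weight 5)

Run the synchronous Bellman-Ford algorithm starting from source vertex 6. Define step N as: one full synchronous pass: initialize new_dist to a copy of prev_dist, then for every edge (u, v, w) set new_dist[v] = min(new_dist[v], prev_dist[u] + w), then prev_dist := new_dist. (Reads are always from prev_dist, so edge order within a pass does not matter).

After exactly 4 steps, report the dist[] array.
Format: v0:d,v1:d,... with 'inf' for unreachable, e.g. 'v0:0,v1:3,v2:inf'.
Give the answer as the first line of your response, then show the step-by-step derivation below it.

v0:21,v1:4,v2:20,v3:5,v4:6,v5:inf,v6:0

step 1: dist = v0:inf,v1:4,v2:inf,v3:5,v4:inf,v5:inf,v6:0
step 2: dist = v0:21,v1:4,v2:inf,v3:5,v4:6,v5:inf,v6:0
step 3: dist = v0:21,v1:4,v2:20,v3:5,v4:6,v5:inf,v6:0
step 4: dist = v0:21,v1:4,v2:20,v3:5,v4:6,v5:inf,v6:0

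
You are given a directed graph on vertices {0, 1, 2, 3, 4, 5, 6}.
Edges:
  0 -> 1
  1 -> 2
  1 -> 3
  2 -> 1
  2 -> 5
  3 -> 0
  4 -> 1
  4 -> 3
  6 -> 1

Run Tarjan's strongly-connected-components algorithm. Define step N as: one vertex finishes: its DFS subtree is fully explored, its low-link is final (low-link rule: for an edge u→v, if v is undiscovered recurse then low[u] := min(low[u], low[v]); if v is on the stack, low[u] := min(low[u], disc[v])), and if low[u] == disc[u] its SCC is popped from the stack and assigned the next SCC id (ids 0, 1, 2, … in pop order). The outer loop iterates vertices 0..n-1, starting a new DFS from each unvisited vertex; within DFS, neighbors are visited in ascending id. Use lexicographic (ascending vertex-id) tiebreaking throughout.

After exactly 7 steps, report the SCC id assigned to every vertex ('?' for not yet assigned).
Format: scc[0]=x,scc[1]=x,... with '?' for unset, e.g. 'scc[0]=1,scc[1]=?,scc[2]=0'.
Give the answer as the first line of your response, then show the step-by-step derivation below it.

scc[0]=1,scc[1]=1,scc[2]=1,scc[3]=1,scc[4]=2,scc[5]=0,scc[6]=3

step 1: low=(low[0]=0,low[1]=1,low[2]=1,low[3]=?,low[4]=?,low[5]=3,low[6]=?); scc=(scc[0]=?,scc[1]=?,scc[2]=?,scc[3]=?,scc[4]=?,scc[5]=0,scc[6]=?)
step 2: low=(low[0]=0,low[1]=1,low[2]=1,low[3]=?,low[4]=?,low[5]=3,low[6]=?); scc=(scc[0]=?,scc[1]=?,scc[2]=?,scc[3]=?,scc[4]=?,scc[5]=0,scc[6]=?)
step 3: low=(low[0]=0,low[1]=1,low[2]=1,low[3]=0,low[4]=?,low[5]=3,low[6]=?); scc=(scc[0]=?,scc[1]=?,scc[2]=?,scc[3]=?,scc[4]=?,scc[5]=0,scc[6]=?)
step 4: low=(low[0]=0,low[1]=0,low[2]=1,low[3]=0,low[4]=?,low[5]=3,low[6]=?); scc=(scc[0]=?,scc[1]=?,scc[2]=?,scc[3]=?,scc[4]=?,scc[5]=0,scc[6]=?)
step 5: low=(low[0]=0,low[1]=0,low[2]=1,low[3]=0,low[4]=?,low[5]=3,low[6]=?); scc=(scc[0]=1,scc[1]=1,scc[2]=1,scc[3]=1,scc[4]=?,scc[5]=0,scc[6]=?)
step 6: low=(low[0]=0,low[1]=0,low[2]=1,low[3]=0,low[4]=5,low[5]=3,low[6]=?); scc=(scc[0]=1,scc[1]=1,scc[2]=1,scc[3]=1,scc[4]=2,scc[5]=0,scc[6]=?)
step 7: low=(low[0]=0,low[1]=0,low[2]=1,low[3]=0,low[4]=5,low[5]=3,low[6]=6); scc=(scc[0]=1,scc[1]=1,scc[2]=1,scc[3]=1,scc[4]=2,scc[5]=0,scc[6]=3)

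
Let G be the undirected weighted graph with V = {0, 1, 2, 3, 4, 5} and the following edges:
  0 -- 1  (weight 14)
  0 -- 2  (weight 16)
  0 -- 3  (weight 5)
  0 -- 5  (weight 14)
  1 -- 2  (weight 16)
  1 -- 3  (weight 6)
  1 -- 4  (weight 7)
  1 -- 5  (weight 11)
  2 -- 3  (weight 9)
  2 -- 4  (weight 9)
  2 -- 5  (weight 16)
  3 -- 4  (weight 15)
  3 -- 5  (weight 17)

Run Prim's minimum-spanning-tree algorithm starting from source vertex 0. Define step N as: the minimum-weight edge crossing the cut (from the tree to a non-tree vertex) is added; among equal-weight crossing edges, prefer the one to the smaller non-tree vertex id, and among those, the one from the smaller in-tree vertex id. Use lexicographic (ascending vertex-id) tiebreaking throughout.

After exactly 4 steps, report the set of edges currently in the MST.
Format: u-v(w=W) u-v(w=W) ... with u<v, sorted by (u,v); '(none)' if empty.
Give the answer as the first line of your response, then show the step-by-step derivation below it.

0-3(w=5) 1-3(w=6) 1-4(w=7) 2-3(w=9)

step 1: add edge 0-3 (w=5); MST = {0-3(w=5)}
step 2: add edge 1-3 (w=6); MST = {0-3(w=5) 1-3(w=6)}
step 3: add edge 1-4 (w=7); MST = {0-3(w=5) 1-3(w=6) 1-4(w=7)}
step 4: add edge 2-3 (w=9); MST = {0-3(w=5) 1-3(w=6) 1-4(w=7) 2-3(w=9)}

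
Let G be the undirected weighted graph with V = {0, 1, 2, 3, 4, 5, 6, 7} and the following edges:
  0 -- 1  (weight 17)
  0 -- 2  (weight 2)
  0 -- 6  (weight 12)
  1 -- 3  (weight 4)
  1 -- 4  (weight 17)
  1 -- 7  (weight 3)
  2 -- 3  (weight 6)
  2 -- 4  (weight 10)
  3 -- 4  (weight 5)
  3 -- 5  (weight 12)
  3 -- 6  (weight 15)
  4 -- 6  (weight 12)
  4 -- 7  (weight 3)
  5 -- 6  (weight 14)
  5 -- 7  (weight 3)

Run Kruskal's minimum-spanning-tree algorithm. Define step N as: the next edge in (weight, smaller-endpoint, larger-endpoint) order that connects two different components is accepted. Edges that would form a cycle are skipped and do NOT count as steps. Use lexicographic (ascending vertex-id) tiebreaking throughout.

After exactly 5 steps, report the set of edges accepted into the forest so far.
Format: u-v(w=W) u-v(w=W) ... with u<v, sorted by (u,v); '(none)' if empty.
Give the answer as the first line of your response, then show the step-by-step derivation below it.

0-2(w=2) 1-3(w=4) 1-7(w=3) 4-7(w=3) 5-7(w=3)

step 1: add edge 0-2 (w=2); MST = {0-2(w=2)}
step 2: add edge 1-7 (w=3); MST = {0-2(w=2) 1-7(w=3)}
step 3: add edge 4-7 (w=3); MST = {0-2(w=2) 1-7(w=3) 4-7(w=3)}
step 4: add edge 5-7 (w=3); MST = {0-2(w=2) 1-7(w=3) 4-7(w=3) 5-7(w=3)}
step 5: add edge 1-3 (w=4); MST = {0-2(w=2) 1-3(w=4) 1-7(w=3) 4-7(w=3) 5-7(w=3)}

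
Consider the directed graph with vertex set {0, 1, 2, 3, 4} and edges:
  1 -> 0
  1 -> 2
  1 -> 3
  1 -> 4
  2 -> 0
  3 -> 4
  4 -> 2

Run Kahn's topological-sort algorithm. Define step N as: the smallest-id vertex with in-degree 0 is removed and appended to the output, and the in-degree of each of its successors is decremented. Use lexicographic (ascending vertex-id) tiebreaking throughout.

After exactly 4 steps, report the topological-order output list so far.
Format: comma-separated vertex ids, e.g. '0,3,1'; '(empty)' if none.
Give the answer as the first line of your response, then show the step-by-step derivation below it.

1,3,4,2

step 1: output 1; order=[1]; indeg=(1,0,1,0,1)
step 2: output 3; order=[1,3]; indeg=(1,0,1,0,0)
step 3: output 4; order=[1,3,4]; indeg=(1,0,0,0,0)
step 4: output 2; order=[1,3,4,2]; indeg=(0,0,0,0,0)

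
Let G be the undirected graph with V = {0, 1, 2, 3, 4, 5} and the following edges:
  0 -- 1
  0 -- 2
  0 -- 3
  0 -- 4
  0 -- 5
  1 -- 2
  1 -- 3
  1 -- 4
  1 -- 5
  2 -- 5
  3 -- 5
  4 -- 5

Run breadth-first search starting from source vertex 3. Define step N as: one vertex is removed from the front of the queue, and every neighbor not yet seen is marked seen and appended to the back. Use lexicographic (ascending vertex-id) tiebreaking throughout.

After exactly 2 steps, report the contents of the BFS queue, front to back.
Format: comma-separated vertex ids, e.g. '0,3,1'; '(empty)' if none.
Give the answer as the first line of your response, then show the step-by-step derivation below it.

1,5,2,4

step 1: dequeue 3; queue=[0,1,5]; order=3
step 2: dequeue 0; queue=[1,5,2,4]; order=3,0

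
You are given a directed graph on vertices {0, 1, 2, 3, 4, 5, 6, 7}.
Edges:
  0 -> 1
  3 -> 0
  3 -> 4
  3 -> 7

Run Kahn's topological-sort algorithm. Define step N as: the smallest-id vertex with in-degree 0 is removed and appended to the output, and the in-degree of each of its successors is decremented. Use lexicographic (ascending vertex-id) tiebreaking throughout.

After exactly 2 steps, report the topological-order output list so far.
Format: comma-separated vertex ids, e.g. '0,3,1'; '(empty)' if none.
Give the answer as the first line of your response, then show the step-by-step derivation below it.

2,3

step 1: output 2; order=[2]; indeg=(1,1,0,0,1,0,0,1)
step 2: output 3; order=[2,3]; indeg=(0,1,0,0,0,0,0,0)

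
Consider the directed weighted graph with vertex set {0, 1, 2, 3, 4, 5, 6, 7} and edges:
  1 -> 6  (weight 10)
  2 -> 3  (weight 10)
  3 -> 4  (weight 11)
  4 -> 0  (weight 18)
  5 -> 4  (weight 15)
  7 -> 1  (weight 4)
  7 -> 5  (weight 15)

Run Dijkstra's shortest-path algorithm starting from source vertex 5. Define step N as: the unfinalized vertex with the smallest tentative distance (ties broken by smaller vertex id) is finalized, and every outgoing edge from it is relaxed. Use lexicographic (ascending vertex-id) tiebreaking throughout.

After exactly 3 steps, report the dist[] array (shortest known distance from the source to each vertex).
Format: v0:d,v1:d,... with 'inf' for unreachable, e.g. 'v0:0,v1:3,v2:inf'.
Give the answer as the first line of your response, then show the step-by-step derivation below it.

v0:33,v1:inf,v2:inf,v3:inf,v4:15,v5:0,v6:inf,v7:inf

step 1: dist = v0:inf,v1:inf,v2:inf,v3:inf,v4:15,v5:0,v6:inf,v7:inf
step 2: dist = v0:33,v1:inf,v2:inf,v3:inf,v4:15,v5:0,v6:inf,v7:inf
step 3: dist = v0:33,v1:inf,v2:inf,v3:inf,v4:15,v5:0,v6:inf,v7:inf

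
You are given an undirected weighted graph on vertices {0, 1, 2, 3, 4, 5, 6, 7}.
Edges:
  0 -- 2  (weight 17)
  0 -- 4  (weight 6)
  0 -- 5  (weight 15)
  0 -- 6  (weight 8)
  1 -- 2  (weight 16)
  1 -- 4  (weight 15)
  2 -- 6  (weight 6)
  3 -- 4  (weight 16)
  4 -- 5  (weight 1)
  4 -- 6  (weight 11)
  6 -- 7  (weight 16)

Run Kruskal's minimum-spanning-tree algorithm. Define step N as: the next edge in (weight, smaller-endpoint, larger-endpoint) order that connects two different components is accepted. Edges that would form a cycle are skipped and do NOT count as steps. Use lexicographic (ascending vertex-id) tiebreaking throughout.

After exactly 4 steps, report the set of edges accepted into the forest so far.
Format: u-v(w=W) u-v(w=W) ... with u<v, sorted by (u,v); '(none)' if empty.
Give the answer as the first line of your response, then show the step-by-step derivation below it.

0-4(w=6) 0-6(w=8) 2-6(w=6) 4-5(w=1)

step 1: add edge 4-5 (w=1); MST = {4-5(w=1)}
step 2: add edge 0-4 (w=6); MST = {0-4(w=6) 4-5(w=1)}
step 3: add edge 2-6 (w=6); MST = {0-4(w=6) 2-6(w=6) 4-5(w=1)}
step 4: add edge 0-6 (w=8); MST = {0-4(w=6) 0-6(w=8) 2-6(w=6) 4-5(w=1)}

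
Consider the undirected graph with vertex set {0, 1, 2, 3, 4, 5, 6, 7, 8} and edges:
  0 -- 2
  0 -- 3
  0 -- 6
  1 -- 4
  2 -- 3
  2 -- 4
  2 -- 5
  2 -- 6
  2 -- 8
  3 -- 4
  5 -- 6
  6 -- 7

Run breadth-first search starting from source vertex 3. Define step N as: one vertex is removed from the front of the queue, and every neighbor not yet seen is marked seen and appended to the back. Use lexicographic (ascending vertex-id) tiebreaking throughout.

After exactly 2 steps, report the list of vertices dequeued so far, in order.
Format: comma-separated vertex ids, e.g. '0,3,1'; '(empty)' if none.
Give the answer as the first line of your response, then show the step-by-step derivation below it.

3,0

step 1: dequeue 3; queue=[0,2,4]; order=3
step 2: dequeue 0; queue=[2,4,6]; order=3,0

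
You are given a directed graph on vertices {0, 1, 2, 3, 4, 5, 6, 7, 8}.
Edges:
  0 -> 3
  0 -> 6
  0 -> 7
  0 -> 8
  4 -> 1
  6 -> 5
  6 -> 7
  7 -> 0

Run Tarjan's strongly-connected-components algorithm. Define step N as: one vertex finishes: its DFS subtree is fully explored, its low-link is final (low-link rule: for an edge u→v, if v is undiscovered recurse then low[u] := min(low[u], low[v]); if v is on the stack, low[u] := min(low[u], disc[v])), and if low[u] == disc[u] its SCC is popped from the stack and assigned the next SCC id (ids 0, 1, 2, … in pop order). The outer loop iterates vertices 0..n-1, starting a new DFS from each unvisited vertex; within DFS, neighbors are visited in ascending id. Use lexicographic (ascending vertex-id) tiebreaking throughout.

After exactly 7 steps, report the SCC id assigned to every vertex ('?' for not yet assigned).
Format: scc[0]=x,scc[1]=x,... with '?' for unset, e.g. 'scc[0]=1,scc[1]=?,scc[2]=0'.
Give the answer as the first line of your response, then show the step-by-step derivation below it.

scc[0]=3,scc[1]=4,scc[2]=?,scc[3]=0,scc[4]=?,scc[5]=1,scc[6]=3,scc[7]=3,scc[8]=2

step 1: low=(low[0]=0,low[1]=?,low[2]=?,low[3]=1,low[4]=?,low[5]=?,low[6]=?,low[7]=?,low[8]=?); scc=(scc[0]=?,scc[1]=?,scc[2]=?,scc[3]=0,scc[4]=?,scc[5]=?,scc[6]=?,scc[7]=?,scc[8]=?)
step 2: low=(low[0]=0,low[1]=?,low[2]=?,low[3]=1,low[4]=?,low[5]=3,low[6]=2,low[7]=?,low[8]=?); scc=(scc[0]=?,scc[1]=?,scc[2]=?,scc[3]=0,scc[4]=?,scc[5]=1,scc[6]=?,scc[7]=?,scc[8]=?)
step 3: low=(low[0]=0,low[1]=?,low[2]=?,low[3]=1,low[4]=?,low[5]=3,low[6]=2,low[7]=0,low[8]=?); scc=(scc[0]=?,scc[1]=?,scc[2]=?,scc[3]=0,scc[4]=?,scc[5]=1,scc[6]=?,scc[7]=?,scc[8]=?)
step 4: low=(low[0]=0,low[1]=?,low[2]=?,low[3]=1,low[4]=?,low[5]=3,low[6]=0,low[7]=0,low[8]=?); scc=(scc[0]=?,scc[1]=?,scc[2]=?,scc[3]=0,scc[4]=?,scc[5]=1,scc[6]=?,scc[7]=?,scc[8]=?)
step 5: low=(low[0]=0,low[1]=?,low[2]=?,low[3]=1,low[4]=?,low[5]=3,low[6]=0,low[7]=0,low[8]=5); scc=(scc[0]=?,scc[1]=?,scc[2]=?,scc[3]=0,scc[4]=?,scc[5]=1,scc[6]=?,scc[7]=?,scc[8]=2)
step 6: low=(low[0]=0,low[1]=?,low[2]=?,low[3]=1,low[4]=?,low[5]=3,low[6]=0,low[7]=0,low[8]=5); scc=(scc[0]=3,scc[1]=?,scc[2]=?,scc[3]=0,scc[4]=?,scc[5]=1,scc[6]=3,scc[7]=3,scc[8]=2)
step 7: low=(low[0]=0,low[1]=6,low[2]=?,low[3]=1,low[4]=?,low[5]=3,low[6]=0,low[7]=0,low[8]=5); scc=(scc[0]=3,scc[1]=4,scc[2]=?,scc[3]=0,scc[4]=?,scc[5]=1,scc[6]=3,scc[7]=3,scc[8]=2)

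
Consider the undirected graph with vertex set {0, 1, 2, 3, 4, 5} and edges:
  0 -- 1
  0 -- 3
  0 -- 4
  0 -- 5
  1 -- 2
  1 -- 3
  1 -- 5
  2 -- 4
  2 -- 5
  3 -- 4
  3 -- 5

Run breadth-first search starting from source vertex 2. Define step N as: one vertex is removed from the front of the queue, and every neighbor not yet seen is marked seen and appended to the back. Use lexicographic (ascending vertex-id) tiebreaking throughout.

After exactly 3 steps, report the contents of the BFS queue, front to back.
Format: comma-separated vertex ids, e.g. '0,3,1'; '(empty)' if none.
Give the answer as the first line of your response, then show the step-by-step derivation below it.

5,0,3

step 1: dequeue 2; queue=[1,4,5]; order=2
step 2: dequeue 1; queue=[4,5,0,3]; order=2,1
step 3: dequeue 4; queue=[5,0,3]; order=2,1,4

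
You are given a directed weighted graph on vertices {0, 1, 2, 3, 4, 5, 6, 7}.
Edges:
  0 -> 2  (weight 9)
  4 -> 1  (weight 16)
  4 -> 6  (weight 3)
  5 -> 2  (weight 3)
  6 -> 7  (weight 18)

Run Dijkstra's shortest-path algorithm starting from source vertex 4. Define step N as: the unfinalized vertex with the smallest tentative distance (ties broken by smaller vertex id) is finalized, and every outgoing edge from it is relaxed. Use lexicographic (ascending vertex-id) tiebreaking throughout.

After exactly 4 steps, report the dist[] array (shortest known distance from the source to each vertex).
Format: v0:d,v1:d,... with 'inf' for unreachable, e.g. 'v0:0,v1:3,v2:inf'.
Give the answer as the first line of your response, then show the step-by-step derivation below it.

v0:inf,v1:16,v2:inf,v3:inf,v4:0,v5:inf,v6:3,v7:21

step 1: dist = v0:inf,v1:16,v2:inf,v3:inf,v4:0,v5:inf,v6:3,v7:inf
step 2: dist = v0:inf,v1:16,v2:inf,v3:inf,v4:0,v5:inf,v6:3,v7:21
step 3: dist = v0:inf,v1:16,v2:inf,v3:inf,v4:0,v5:inf,v6:3,v7:21
step 4: dist = v0:inf,v1:16,v2:inf,v3:inf,v4:0,v5:inf,v6:3,v7:21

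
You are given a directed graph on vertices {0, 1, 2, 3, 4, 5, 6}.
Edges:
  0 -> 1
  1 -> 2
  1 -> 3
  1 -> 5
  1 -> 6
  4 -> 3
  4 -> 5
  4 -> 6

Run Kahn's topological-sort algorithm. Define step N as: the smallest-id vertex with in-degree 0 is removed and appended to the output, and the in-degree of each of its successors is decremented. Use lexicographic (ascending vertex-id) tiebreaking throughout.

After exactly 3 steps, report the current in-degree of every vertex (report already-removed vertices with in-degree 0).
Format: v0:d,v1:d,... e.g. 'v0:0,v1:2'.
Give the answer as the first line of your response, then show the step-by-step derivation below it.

v0:0,v1:0,v2:0,v3:1,v4:0,v5:1,v6:1

step 1: output 0; order=[0]; indeg=(0,0,1,2,0,2,2)
step 2: output 1; order=[0,1]; indeg=(0,0,0,1,0,1,1)
step 3: output 2; order=[0,1,2]; indeg=(0,0,0,1,0,1,1)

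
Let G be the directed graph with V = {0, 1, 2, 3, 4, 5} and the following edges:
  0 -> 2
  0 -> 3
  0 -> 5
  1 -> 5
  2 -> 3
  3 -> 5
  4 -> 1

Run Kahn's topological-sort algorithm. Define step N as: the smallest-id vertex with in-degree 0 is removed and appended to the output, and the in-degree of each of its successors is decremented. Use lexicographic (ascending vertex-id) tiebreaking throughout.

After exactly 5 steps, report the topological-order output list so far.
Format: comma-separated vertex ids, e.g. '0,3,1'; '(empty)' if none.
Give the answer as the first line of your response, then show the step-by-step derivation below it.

0,2,3,4,1

step 1: output 0; order=[0]; indeg=(0,1,0,1,0,2)
step 2: output 2; order=[0,2]; indeg=(0,1,0,0,0,2)
step 3: output 3; order=[0,2,3]; indeg=(0,1,0,0,0,1)
step 4: output 4; order=[0,2,3,4]; indeg=(0,0,0,0,0,1)
step 5: output 1; order=[0,2,3,4,1]; indeg=(0,0,0,0,0,0)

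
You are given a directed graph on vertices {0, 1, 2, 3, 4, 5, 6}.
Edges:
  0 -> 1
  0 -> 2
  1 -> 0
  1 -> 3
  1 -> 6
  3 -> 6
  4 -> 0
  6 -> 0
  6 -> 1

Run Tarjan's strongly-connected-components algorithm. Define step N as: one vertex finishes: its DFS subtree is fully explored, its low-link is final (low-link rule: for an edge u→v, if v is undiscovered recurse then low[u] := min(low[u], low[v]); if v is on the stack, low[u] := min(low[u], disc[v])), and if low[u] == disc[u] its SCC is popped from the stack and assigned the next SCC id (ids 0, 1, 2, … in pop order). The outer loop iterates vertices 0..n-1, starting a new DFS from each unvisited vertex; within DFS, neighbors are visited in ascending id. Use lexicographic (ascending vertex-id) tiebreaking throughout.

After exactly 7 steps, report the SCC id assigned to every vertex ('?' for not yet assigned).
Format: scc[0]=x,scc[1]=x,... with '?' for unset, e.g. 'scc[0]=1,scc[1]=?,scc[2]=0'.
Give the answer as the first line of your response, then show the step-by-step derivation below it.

scc[0]=1,scc[1]=1,scc[2]=0,scc[3]=1,scc[4]=2,scc[5]=3,scc[6]=1

step 1: low=(low[0]=0,low[1]=0,low[2]=?,low[3]=2,low[4]=?,low[5]=?,low[6]=0); scc=(scc[0]=?,scc[1]=?,scc[2]=?,scc[3]=?,scc[4]=?,scc[5]=?,scc[6]=?)
step 2: low=(low[0]=0,low[1]=0,low[2]=?,low[3]=0,low[4]=?,low[5]=?,low[6]=0); scc=(scc[0]=?,scc[1]=?,scc[2]=?,scc[3]=?,scc[4]=?,scc[5]=?,scc[6]=?)
step 3: low=(low[0]=0,low[1]=0,low[2]=?,low[3]=0,low[4]=?,low[5]=?,low[6]=0); scc=(scc[0]=?,scc[1]=?,scc[2]=?,scc[3]=?,scc[4]=?,scc[5]=?,scc[6]=?)
step 4: low=(low[0]=0,low[1]=0,low[2]=4,low[3]=0,low[4]=?,low[5]=?,low[6]=0); scc=(scc[0]=?,scc[1]=?,scc[2]=0,scc[3]=?,scc[4]=?,scc[5]=?,scc[6]=?)
step 5: low=(low[0]=0,low[1]=0,low[2]=4,low[3]=0,low[4]=?,low[5]=?,low[6]=0); scc=(scc[0]=1,scc[1]=1,scc[2]=0,scc[3]=1,scc[4]=?,scc[5]=?,scc[6]=1)
step 6: low=(low[0]=0,low[1]=0,low[2]=4,low[3]=0,low[4]=5,low[5]=?,low[6]=0); scc=(scc[0]=1,scc[1]=1,scc[2]=0,scc[3]=1,scc[4]=2,scc[5]=?,scc[6]=1)
step 7: low=(low[0]=0,low[1]=0,low[2]=4,low[3]=0,low[4]=5,low[5]=6,low[6]=0); scc=(scc[0]=1,scc[1]=1,scc[2]=0,scc[3]=1,scc[4]=2,scc[5]=3,scc[6]=1)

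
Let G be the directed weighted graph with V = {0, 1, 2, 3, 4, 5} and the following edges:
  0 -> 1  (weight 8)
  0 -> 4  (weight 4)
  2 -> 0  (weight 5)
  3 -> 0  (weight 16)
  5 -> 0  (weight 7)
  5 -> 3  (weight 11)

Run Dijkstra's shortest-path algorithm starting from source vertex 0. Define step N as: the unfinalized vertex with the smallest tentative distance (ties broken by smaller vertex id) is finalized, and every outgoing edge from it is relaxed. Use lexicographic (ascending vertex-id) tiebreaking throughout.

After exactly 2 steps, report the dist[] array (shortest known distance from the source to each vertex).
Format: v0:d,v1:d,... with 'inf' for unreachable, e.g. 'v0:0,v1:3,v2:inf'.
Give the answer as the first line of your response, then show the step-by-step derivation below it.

v0:0,v1:8,v2:inf,v3:inf,v4:4,v5:inf

step 1: dist = v0:0,v1:8,v2:inf,v3:inf,v4:4,v5:inf
step 2: dist = v0:0,v1:8,v2:inf,v3:inf,v4:4,v5:inf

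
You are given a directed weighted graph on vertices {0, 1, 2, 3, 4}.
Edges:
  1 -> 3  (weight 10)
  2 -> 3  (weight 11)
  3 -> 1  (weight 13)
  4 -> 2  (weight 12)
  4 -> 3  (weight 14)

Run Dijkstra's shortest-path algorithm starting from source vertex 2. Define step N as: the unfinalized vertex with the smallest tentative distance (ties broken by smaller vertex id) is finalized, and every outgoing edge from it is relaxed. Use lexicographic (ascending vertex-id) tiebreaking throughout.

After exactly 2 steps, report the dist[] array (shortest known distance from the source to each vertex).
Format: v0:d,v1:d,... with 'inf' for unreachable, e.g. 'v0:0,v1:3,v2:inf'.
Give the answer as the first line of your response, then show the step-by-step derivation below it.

v0:inf,v1:24,v2:0,v3:11,v4:inf

step 1: dist = v0:inf,v1:inf,v2:0,v3:11,v4:inf
step 2: dist = v0:inf,v1:24,v2:0,v3:11,v4:inf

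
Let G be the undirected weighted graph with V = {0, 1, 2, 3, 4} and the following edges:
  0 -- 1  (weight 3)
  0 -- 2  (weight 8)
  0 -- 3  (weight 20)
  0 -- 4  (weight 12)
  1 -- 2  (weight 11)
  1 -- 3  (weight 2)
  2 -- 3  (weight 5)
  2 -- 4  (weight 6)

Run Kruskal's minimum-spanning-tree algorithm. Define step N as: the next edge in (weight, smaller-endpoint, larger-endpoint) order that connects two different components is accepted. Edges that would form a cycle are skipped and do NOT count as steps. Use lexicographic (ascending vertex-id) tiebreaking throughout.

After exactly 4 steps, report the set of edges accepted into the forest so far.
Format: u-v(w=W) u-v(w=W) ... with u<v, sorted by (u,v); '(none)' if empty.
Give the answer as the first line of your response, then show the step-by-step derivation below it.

0-1(w=3) 1-3(w=2) 2-3(w=5) 2-4(w=6)

step 1: add edge 1-3 (w=2); MST = {1-3(w=2)}
step 2: add edge 0-1 (w=3); MST = {0-1(w=3) 1-3(w=2)}
step 3: add edge 2-3 (w=5); MST = {0-1(w=3) 1-3(w=2) 2-3(w=5)}
step 4: add edge 2-4 (w=6); MST = {0-1(w=3) 1-3(w=2) 2-3(w=5) 2-4(w=6)}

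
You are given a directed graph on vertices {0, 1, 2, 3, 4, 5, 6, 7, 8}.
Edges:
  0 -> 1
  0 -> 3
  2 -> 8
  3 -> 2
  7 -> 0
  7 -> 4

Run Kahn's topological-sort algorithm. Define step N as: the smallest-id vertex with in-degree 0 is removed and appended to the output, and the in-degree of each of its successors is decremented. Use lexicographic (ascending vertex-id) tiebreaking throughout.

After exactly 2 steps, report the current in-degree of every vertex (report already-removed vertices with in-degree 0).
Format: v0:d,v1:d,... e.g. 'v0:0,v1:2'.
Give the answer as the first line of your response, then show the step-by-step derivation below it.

v0:1,v1:1,v2:1,v3:1,v4:1,v5:0,v6:0,v7:0,v8:1

step 1: output 5; order=[5]; indeg=(1,1,1,1,1,0,0,0,1)
step 2: output 6; order=[5,6]; indeg=(1,1,1,1,1,0,0,0,1)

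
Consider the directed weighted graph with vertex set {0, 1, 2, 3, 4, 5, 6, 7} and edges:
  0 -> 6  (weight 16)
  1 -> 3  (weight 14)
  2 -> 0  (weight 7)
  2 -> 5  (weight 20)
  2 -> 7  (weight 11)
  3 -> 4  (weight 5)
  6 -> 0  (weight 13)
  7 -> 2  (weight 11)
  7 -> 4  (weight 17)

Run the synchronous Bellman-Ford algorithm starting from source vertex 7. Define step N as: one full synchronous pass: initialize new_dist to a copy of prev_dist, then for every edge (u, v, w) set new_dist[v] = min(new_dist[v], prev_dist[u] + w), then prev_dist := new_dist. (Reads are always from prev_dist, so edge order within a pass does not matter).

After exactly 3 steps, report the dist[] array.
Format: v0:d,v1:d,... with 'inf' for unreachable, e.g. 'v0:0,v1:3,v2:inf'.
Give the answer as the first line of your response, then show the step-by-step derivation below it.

v0:18,v1:inf,v2:11,v3:inf,v4:17,v5:31,v6:34,v7:0

step 1: dist = v0:inf,v1:inf,v2:11,v3:inf,v4:17,v5:inf,v6:inf,v7:0
step 2: dist = v0:18,v1:inf,v2:11,v3:inf,v4:17,v5:31,v6:inf,v7:0
step 3: dist = v0:18,v1:inf,v2:11,v3:inf,v4:17,v5:31,v6:34,v7:0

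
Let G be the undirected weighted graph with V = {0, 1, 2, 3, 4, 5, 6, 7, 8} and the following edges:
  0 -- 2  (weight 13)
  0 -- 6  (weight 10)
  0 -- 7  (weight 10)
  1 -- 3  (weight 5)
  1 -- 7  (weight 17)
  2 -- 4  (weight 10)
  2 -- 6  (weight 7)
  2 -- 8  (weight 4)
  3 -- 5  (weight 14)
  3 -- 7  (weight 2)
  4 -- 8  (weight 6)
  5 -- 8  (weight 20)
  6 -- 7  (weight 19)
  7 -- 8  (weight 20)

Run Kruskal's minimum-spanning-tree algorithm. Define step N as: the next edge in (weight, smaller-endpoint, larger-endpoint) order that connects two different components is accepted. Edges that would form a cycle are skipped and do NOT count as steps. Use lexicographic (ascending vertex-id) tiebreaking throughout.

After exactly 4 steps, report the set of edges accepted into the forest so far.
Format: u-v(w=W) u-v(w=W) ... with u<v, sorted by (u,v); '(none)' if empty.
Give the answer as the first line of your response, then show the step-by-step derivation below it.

1-3(w=5) 2-8(w=4) 3-7(w=2) 4-8(w=6)

step 1: add edge 3-7 (w=2); MST = {3-7(w=2)}
step 2: add edge 2-8 (w=4); MST = {2-8(w=4) 3-7(w=2)}
step 3: add edge 1-3 (w=5); MST = {1-3(w=5) 2-8(w=4) 3-7(w=2)}
step 4: add edge 4-8 (w=6); MST = {1-3(w=5) 2-8(w=4) 3-7(w=2) 4-8(w=6)}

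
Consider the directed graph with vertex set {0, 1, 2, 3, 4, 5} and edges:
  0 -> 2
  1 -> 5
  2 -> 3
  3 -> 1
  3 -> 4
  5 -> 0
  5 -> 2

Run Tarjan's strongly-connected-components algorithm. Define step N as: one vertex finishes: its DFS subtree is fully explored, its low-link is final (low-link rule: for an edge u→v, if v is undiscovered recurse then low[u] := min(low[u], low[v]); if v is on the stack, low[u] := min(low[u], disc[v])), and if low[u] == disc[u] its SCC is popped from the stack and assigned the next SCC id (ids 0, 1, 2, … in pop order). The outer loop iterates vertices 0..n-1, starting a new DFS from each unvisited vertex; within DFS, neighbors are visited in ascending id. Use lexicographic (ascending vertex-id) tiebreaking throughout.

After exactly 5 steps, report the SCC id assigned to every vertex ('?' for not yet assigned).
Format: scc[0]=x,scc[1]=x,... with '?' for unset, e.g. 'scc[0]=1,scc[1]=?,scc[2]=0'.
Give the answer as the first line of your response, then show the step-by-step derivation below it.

scc[0]=?,scc[1]=?,scc[2]=?,scc[3]=?,scc[4]=0,scc[5]=?

step 1: low=(low[0]=0,low[1]=3,low[2]=1,low[3]=2,low[4]=?,low[5]=0); scc=(scc[0]=?,scc[1]=?,scc[2]=?,scc[3]=?,scc[4]=?,scc[5]=?)
step 2: low=(low[0]=0,low[1]=0,low[2]=1,low[3]=2,low[4]=?,low[5]=0); scc=(scc[0]=?,scc[1]=?,scc[2]=?,scc[3]=?,scc[4]=?,scc[5]=?)
step 3: low=(low[0]=0,low[1]=0,low[2]=1,low[3]=0,low[4]=5,low[5]=0); scc=(scc[0]=?,scc[1]=?,scc[2]=?,scc[3]=?,scc[4]=0,scc[5]=?)
step 4: low=(low[0]=0,low[1]=0,low[2]=1,low[3]=0,low[4]=5,low[5]=0); scc=(scc[0]=?,scc[1]=?,scc[2]=?,scc[3]=?,scc[4]=0,scc[5]=?)
step 5: low=(low[0]=0,low[1]=0,low[2]=0,low[3]=0,low[4]=5,low[5]=0); scc=(scc[0]=?,scc[1]=?,scc[2]=?,scc[3]=?,scc[4]=0,scc[5]=?)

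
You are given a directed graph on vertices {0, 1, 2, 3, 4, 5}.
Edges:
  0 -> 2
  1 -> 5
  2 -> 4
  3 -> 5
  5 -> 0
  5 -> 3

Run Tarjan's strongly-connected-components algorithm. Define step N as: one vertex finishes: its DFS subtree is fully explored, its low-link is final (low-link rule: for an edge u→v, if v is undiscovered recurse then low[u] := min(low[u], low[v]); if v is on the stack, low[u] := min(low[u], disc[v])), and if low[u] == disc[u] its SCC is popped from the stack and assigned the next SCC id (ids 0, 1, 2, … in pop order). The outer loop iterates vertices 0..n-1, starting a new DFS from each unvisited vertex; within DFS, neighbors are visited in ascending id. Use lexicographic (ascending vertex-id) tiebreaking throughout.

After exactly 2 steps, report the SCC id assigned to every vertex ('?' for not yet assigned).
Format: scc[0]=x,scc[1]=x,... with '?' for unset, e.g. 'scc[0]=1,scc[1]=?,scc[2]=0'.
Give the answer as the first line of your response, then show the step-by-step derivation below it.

scc[0]=?,scc[1]=?,scc[2]=1,scc[3]=?,scc[4]=0,scc[5]=?

step 1: low=(low[0]=0,low[1]=?,low[2]=1,low[3]=?,low[4]=2,low[5]=?); scc=(scc[0]=?,scc[1]=?,scc[2]=?,scc[3]=?,scc[4]=0,scc[5]=?)
step 2: low=(low[0]=0,low[1]=?,low[2]=1,low[3]=?,low[4]=2,low[5]=?); scc=(scc[0]=?,scc[1]=?,scc[2]=1,scc[3]=?,scc[4]=0,scc[5]=?)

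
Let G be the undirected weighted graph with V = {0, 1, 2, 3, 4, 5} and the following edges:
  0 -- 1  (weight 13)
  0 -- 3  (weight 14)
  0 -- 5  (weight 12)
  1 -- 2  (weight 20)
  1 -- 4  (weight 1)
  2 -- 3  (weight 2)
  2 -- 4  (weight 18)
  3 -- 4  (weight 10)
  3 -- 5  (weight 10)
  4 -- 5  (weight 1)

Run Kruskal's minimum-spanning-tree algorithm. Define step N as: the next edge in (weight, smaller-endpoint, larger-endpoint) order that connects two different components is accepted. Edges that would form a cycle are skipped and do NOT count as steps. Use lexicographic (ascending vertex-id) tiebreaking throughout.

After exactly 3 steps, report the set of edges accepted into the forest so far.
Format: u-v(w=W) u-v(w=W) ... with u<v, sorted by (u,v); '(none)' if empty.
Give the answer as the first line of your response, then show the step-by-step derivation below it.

1-4(w=1) 2-3(w=2) 4-5(w=1)

step 1: add edge 1-4 (w=1); MST = {1-4(w=1)}
step 2: add edge 4-5 (w=1); MST = {1-4(w=1) 4-5(w=1)}
step 3: add edge 2-3 (w=2); MST = {1-4(w=1) 2-3(w=2) 4-5(w=1)}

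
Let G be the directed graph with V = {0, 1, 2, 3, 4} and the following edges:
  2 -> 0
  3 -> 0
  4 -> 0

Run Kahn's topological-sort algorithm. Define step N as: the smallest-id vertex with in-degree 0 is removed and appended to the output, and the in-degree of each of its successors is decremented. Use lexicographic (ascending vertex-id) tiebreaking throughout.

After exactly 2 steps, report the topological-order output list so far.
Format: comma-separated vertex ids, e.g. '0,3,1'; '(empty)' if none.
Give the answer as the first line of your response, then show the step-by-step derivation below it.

1,2

step 1: output 1; order=[1]; indeg=(3,0,0,0,0)
step 2: output 2; order=[1,2]; indeg=(2,0,0,0,0)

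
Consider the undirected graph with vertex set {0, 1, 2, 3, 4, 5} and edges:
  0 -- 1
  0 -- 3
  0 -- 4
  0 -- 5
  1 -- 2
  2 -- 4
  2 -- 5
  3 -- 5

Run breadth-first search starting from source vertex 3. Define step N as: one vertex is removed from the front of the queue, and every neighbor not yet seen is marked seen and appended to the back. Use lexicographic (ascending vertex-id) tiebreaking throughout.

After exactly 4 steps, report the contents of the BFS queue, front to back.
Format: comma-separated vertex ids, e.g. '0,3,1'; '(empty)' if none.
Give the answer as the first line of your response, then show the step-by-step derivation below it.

4,2

step 1: dequeue 3; queue=[0,5]; order=3
step 2: dequeue 0; queue=[5,1,4]; order=3,0
step 3: dequeue 5; queue=[1,4,2]; order=3,0,5
step 4: dequeue 1; queue=[4,2]; order=3,0,5,1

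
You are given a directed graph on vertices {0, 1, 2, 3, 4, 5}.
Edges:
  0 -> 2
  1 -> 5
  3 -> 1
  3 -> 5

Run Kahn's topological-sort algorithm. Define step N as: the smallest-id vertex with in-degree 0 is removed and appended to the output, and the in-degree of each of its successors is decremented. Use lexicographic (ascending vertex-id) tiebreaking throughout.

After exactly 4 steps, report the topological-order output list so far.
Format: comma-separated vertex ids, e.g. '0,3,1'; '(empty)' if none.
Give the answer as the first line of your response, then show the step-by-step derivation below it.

0,2,3,1

step 1: output 0; order=[0]; indeg=(0,1,0,0,0,2)
step 2: output 2; order=[0,2]; indeg=(0,1,0,0,0,2)
step 3: output 3; order=[0,2,3]; indeg=(0,0,0,0,0,1)
step 4: output 1; order=[0,2,3,1]; indeg=(0,0,0,0,0,0)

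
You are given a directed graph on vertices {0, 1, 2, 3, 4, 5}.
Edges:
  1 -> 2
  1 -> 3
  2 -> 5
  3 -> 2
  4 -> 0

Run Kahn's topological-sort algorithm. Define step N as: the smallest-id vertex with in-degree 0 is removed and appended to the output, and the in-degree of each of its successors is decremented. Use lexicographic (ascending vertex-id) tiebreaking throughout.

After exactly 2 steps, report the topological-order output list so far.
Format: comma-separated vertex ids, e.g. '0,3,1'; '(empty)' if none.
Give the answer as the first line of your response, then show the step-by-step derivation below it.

1,3

step 1: output 1; order=[1]; indeg=(1,0,1,0,0,1)
step 2: output 3; order=[1,3]; indeg=(1,0,0,0,0,1)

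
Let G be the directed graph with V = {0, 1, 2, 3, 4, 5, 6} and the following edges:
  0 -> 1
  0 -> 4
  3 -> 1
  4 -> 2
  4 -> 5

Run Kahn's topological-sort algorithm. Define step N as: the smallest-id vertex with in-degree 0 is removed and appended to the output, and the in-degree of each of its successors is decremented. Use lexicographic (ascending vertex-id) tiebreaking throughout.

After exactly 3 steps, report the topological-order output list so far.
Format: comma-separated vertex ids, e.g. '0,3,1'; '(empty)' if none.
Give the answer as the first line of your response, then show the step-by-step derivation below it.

0,3,1

step 1: output 0; order=[0]; indeg=(0,1,1,0,0,1,0)
step 2: output 3; order=[0,3]; indeg=(0,0,1,0,0,1,0)
step 3: output 1; order=[0,3,1]; indeg=(0,0,1,0,0,1,0)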